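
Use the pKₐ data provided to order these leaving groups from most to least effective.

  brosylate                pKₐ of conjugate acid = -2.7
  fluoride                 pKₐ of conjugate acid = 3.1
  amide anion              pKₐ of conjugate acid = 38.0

Lower conjugate-acid pKₐ ⇒ weaker base ⇒ better leaving group.
Sorting by the given values: brosylate (-2.7), fluoride (3.1), amide anion (38.0).

brosylate > fluoride > amide anion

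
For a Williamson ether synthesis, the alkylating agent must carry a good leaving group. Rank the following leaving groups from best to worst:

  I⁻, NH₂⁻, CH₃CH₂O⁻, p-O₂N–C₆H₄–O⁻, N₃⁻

I⁻ > N₃⁻ > p-O₂N–C₆H₄–O⁻ > CH₃CH₂O⁻ > NH₂⁻

I⁻: pKₐ(HI) ≈ -10 — large, highly polarisable; very weak base
N₃⁻: pKₐ(HN₃) ≈ 4.7 — linear, resonance-stabilised
p-O₂N–C₆H₄–O⁻: pKₐ(p-nitrophenol) ≈ 7.2 — nitro group delocalises the charge; the classic chromogenic LG
CH₃CH₂O⁻: pKₐ(CH₃CH₂OH) ≈ 16
NH₂⁻: pKₐ(NH₃) ≈ 38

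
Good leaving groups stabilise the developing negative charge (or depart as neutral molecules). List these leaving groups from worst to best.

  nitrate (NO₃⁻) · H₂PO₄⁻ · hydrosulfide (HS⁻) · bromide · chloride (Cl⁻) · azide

Leaving-group ability tracks the stability of the departed species; conjugate-acid pKₐ is the usual yardstick (lower pKₐ → better LG).
bromide: pKₐ(HBr) ≈ -9
chloride (Cl⁻): pKₐ(HCl) ≈ -7
nitrate (NO₃⁻): pKₐ(HNO₃) ≈ -1.3
H₂PO₄⁻: pKₐ(H₃PO₄) ≈ 2.1 — moderate base; biological leaving group after further activation
azide: pKₐ(HN₃) ≈ 4.7 — linear, resonance-stabilised
hydrosulfide (HS⁻): pKₐ(H₂S) ≈ 7 — larger and more polarisable than the oxygen analogue
The question asks for worst first, so the sequence is read in increasing leaving-group ability.

hydrosulfide (HS⁻) < azide < H₂PO₄⁻ < nitrate (NO₃⁻) < chloride (Cl⁻) < bromide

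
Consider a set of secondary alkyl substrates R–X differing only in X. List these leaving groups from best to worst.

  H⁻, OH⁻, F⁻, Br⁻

Br⁻ > F⁻ > OH⁻ > H⁻

Leaving-group ability tracks the stability of the departed species; conjugate-acid pKₐ is the usual yardstick (lower pKₐ → better LG).
Br⁻: pKₐ(HBr) ≈ -9 — weak base; good leaving group
F⁻: pKₐ(HF) ≈ 3.2
OH⁻: pKₐ(H₂O) ≈ 15.7 — strong base; essentially never leaves without prior activation
H⁻: pKₐ(H₂) ≈ 36 — extremely strong base; leaves only in special hydride-transfer contexts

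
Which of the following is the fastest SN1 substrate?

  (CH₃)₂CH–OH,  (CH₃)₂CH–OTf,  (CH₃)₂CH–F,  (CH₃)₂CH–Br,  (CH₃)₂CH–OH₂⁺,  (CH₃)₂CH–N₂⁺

Identical carbon frameworks mean the comparison reduces to leaving-group quality.
Leaving-group ability tracks the stability of the departed species; conjugate-acid pKₐ is the usual yardstick (lower pKₐ → better LG).
(CH₃)₂CH–N₂⁺ loses N₂: no meaningful conjugate acid; N₂ departs as an exceptionally stable neutral molecule
(CH₃)₂CH–OTf loses OTf⁻: pKₐ(CF₃SO₃H (triflic acid)) ≈ -14
(CH₃)₂CH–Br loses Br⁻: pKₐ(HBr) ≈ -9
(CH₃)₂CH–OH₂⁺ loses H₂O: pKₐ(H₃O⁺) ≈ -1.7
(CH₃)₂CH–F loses F⁻: pKₐ(HF) ≈ 3.2
(CH₃)₂CH–OH loses OH⁻: pKₐ(H₂O) ≈ 15.7

(CH₃)₂CH–N₂⁺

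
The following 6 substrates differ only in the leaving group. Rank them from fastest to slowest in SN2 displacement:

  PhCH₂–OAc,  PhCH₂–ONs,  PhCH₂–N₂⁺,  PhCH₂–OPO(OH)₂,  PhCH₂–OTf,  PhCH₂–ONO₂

PhCH₂–N₂⁺ > PhCH₂–OTf > PhCH₂–ONs > PhCH₂–ONO₂ > PhCH₂–OPO(OH)₂ > PhCH₂–OAc

With the same alkyl group throughout, only the leaving group differentiates the rates.
The more stable X⁻ (or X) is on its own — i.e. the weaker a base it is — the better a leaving group it makes.
PhCH₂–N₂⁺ loses N₂: no meaningful conjugate acid; N₂ departs as an exceptionally stable neutral molecule
PhCH₂–OTf loses OTf⁻: pKₐ(CF₃SO₃H (triflic acid)) ≈ -14
PhCH₂–ONs loses ONs⁻: pKₐ(p-O₂NC₆H₄SO₃H) ≈ -3.5
PhCH₂–ONO₂ loses NO₃⁻: pKₐ(HNO₃) ≈ -1.3
PhCH₂–OPO(OH)₂ loses H₂PO₄⁻: pKₐ(H₃PO₄) ≈ 2.1
PhCH₂–OAc loses AcO⁻: pKₐ(CH₃COOH) ≈ 4.8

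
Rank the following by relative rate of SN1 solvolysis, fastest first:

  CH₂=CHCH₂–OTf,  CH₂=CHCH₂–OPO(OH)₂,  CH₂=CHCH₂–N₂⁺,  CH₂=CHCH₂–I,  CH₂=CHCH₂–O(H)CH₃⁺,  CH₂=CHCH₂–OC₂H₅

CH₂=CHCH₂–N₂⁺ > CH₂=CHCH₂–OTf > CH₂=CHCH₂–I > CH₂=CHCH₂–O(H)CH₃⁺ > CH₂=CHCH₂–OPO(OH)₂ > CH₂=CHCH₂–OC₂H₅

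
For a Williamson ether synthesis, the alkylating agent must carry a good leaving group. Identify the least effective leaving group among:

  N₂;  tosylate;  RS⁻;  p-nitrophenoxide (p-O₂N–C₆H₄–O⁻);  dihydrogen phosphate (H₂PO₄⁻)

RS⁻

N₂: no meaningful conjugate acid; N₂ departs as an exceptionally stable neutral molecule
tosylate: pKₐ(p-CH₃C₆H₄SO₃H (TsOH)) ≈ -2.8
dihydrogen phosphate (H₂PO₄⁻): pKₐ(H₃PO₄) ≈ 2.1
p-nitrophenoxide (p-O₂N–C₆H₄–O⁻): pKₐ(p-nitrophenol) ≈ 7.2
RS⁻: pKₐ(RSH (a thiol)) ≈ 10.5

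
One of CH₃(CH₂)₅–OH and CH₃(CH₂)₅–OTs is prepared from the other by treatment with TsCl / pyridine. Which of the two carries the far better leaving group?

CH₃(CH₂)₅–OTs

From CH₃(CH₂)₅–OH the departing group would be OH⁻ (pKₐ(H₂O) ≈ 15.7). Strong base; essentially never leaves without prior activation.
From CH₃(CH₂)₅–OTs the leaving group is OTs⁻ (pKₐ(p-CH₃C₆H₄SO₃H (TsOH)) ≈ -2.8). Resonance-delocalised arenesulfonate.
Treatment with TsCl / pyridine works by converting the hydroxyl into a tosylate, making CH₃(CH₂)₅–OTs enormously more reactive.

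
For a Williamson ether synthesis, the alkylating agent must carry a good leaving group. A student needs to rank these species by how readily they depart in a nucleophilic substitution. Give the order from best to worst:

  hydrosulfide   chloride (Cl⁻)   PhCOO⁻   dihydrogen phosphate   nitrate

chloride (Cl⁻) > nitrate > dihydrogen phosphate > PhCOO⁻ > hydrosulfide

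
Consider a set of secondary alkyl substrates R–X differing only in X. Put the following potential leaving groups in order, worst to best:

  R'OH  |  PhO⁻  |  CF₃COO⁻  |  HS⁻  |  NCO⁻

Leaving-group ability tracks the stability of the departed species; conjugate-acid pKₐ is the usual yardstick (lower pKₐ → better LG).
R'OH: pKₐ(R'OH₂⁺) ≈ -2.4
CF₃COO⁻: pKₐ(CF₃COOH) ≈ 0.2 — strongly electron-withdrawing CF₃ stabilises the carboxylate
NCO⁻: pKₐ(HOCN) ≈ 3.5
HS⁻: pKₐ(H₂S) ≈ 7 — larger and more polarisable than the oxygen analogue
PhO⁻: pKₐ(C₆H₅OH (phenol)) ≈ 10 — resonance into the ring helps, but still a poor LG
Reversing gives the worst-to-best order requested.

PhO⁻ < HS⁻ < NCO⁻ < CF₃COO⁻ < R'OH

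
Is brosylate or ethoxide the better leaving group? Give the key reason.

brosylate

brosylate is the better leaving group.
pKₐ(p-BrC₆H₄SO₃H) ≈ -2.8 versus pKₐ(CH₃CH₂OH) ≈ 16: brosylate is the much weaker base.
Arenesulfonate with a p-bromo substituent.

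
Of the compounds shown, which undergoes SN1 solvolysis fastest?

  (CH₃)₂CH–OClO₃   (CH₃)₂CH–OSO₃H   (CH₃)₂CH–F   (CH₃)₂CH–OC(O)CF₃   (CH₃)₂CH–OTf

(CH₃)₂CH–OTf

With the same alkyl group throughout, only the leaving group differentiates the rates.
Leaving-group ability tracks the stability of the departed species; conjugate-acid pKₐ is the usual yardstick (lower pKₐ → better LG).
(CH₃)₂CH–OTf loses OTf⁻: pKₐ(CF₃SO₃H (triflic acid)) ≈ -14
(CH₃)₂CH–OClO₃ loses ClO₄⁻: pKₐ(HClO₄) ≈ -10
(CH₃)₂CH–OSO₃H loses HSO₄⁻: pKₐ(H₂SO₄) ≈ -3
(CH₃)₂CH–OC(O)CF₃ loses CF₃COO⁻: pKₐ(CF₃COOH) ≈ 0.2
(CH₃)₂CH–F loses F⁻: pKₐ(HF) ≈ 3.2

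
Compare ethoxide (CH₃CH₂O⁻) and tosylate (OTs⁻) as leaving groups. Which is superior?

tosylate (OTs⁻)

tosylate (OTs⁻) is the better leaving group.
pKₐ(p-CH₃C₆H₄SO₃H (TsOH)) ≈ -2.8 versus pKₐ(CH₃CH₂OH) ≈ 16: tosylate (OTs⁻) is the much weaker base.
Resonance-delocalised arenesulfonate.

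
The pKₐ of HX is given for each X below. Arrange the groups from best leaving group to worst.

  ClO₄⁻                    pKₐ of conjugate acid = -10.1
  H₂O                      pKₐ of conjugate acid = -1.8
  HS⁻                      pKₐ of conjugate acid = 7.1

ClO₄⁻ > H₂O > HS⁻

Lower conjugate-acid pKₐ ⇒ weaker base ⇒ better leaving group.
Sorting by the given values: ClO₄⁻ (-10.1), H₂O (-1.8), HS⁻ (7.1).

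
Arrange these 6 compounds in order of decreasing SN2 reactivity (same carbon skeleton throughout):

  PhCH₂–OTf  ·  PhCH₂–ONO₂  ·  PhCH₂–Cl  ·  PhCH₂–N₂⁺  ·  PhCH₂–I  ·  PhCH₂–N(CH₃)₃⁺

PhCH₂–N₂⁺ > PhCH₂–OTf > PhCH₂–I > PhCH₂–Cl > PhCH₂–ONO₂ > PhCH₂–N(CH₃)₃⁺

Identical carbon frameworks mean the comparison reduces to leaving-group quality.
Rank by basicity of the departing species: weakest base leaves most easily.
PhCH₂–N₂⁺ loses N₂: no meaningful conjugate acid; N₂ departs as an exceptionally stable neutral molecule
PhCH₂–OTf loses OTf⁻: pKₐ(CF₃SO₃H (triflic acid)) ≈ -14
PhCH₂–I loses I⁻: pKₐ(HI) ≈ -10
PhCH₂–Cl loses Cl⁻: pKₐ(HCl) ≈ -7
PhCH₂–ONO₂ loses NO₃⁻: pKₐ(HNO₃) ≈ -1.3
PhCH₂–N(CH₃)₃⁺ loses NR'₃: pKₐ(R'₃NH⁺) ≈ 10.7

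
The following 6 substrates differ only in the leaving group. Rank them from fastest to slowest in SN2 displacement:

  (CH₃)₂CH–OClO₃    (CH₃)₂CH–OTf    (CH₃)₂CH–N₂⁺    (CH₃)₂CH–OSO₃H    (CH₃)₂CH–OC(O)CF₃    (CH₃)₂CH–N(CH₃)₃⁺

(CH₃)₂CH–N₂⁺ > (CH₃)₂CH–OTf > (CH₃)₂CH–OClO₃ > (CH₃)₂CH–OSO₃H > (CH₃)₂CH–OC(O)CF₃ > (CH₃)₂CH–N(CH₃)₃⁺

With the same alkyl group throughout, only the leaving group differentiates the rates.
Leaving-group ability tracks the stability of the departed species; conjugate-acid pKₐ is the usual yardstick (lower pKₐ → better LG).
(CH₃)₂CH–N₂⁺ loses N₂: no meaningful conjugate acid; N₂ departs as an exceptionally stable neutral molecule
(CH₃)₂CH–OTf loses OTf⁻: pKₐ(CF₃SO₃H (triflic acid)) ≈ -14
(CH₃)₂CH–OClO₃ loses ClO₄⁻: pKₐ(HClO₄) ≈ -10
(CH₃)₂CH–OSO₃H loses HSO₄⁻: pKₐ(H₂SO₄) ≈ -3
(CH₃)₂CH–OC(O)CF₃ loses CF₃COO⁻: pKₐ(CF₃COOH) ≈ 0.2
(CH₃)₂CH–N(CH₃)₃⁺ loses NR'₃: pKₐ(R'₃NH⁺) ≈ 10.7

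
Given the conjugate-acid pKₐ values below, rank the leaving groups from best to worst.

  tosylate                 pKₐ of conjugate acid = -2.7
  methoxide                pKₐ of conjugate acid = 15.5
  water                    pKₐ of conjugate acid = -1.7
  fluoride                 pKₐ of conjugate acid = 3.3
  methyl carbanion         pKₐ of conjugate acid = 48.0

Lower conjugate-acid pKₐ ⇒ weaker base ⇒ better leaving group.
Sorting by the given values: tosylate (-2.7), water (-1.7), fluoride (3.3), methoxide (15.5), methyl carbanion (48.0).

tosylate > water > fluoride > methoxide > methyl carbanion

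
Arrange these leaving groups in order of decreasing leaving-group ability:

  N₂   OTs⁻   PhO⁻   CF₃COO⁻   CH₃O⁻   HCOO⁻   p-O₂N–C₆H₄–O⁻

N₂: no meaningful conjugate acid; N₂ departs as an exceptionally stable neutral molecule
OTs⁻: pKₐ(p-CH₃C₆H₄SO₃H (TsOH)) ≈ -2.8
CF₃COO⁻: pKₐ(CF₃COOH) ≈ 0.2 — strongly electron-withdrawing CF₃ stabilises the carboxylate
HCOO⁻: pKₐ(HCOOH) ≈ 3.8 — resonance-stabilised carboxylate
p-O₂N–C₆H₄–O⁻: pKₐ(p-nitrophenol) ≈ 7.2
PhO⁻: pKₐ(C₆H₅OH (phenol)) ≈ 10 — resonance into the ring helps, but still a poor LG
CH₃O⁻: pKₐ(CH₃OH) ≈ 15.5 — strong base; alkoxides do not leave unassisted

N₂ > OTs⁻ > CF₃COO⁻ > HCOO⁻ > p-O₂N–C₆H₄–O⁻ > PhO⁻ > CH₃O⁻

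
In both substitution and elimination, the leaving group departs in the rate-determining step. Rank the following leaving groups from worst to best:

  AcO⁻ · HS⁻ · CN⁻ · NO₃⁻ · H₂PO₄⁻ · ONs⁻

CN⁻ < HS⁻ < AcO⁻ < H₂PO₄⁻ < NO₃⁻ < ONs⁻

Rank by basicity of the departing species: weakest base leaves most easily.
ONs⁻: pKₐ(p-O₂NC₆H₄SO₃H) ≈ -3.5
NO₃⁻: pKₐ(HNO₃) ≈ -1.3
H₂PO₄⁻: pKₐ(H₃PO₄) ≈ 2.1
AcO⁻: pKₐ(CH₃COOH) ≈ 4.8
HS⁻: pKₐ(H₂S) ≈ 7
CN⁻: pKₐ(HCN) ≈ 9.2
Listed from poorest to best leaving group as asked.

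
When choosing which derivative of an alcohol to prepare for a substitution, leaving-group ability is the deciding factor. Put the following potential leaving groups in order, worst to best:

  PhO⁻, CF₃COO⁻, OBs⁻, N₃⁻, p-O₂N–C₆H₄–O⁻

Leaving-group ability tracks the stability of the departed species; conjugate-acid pKₐ is the usual yardstick (lower pKₐ → better LG).
OBs⁻: pKₐ(p-BrC₆H₄SO₃H) ≈ -2.8
CF₃COO⁻: pKₐ(CF₃COOH) ≈ 0.2
N₃⁻: pKₐ(HN₃) ≈ 4.7
p-O₂N–C₆H₄–O⁻: pKₐ(p-nitrophenol) ≈ 7.2
PhO⁻: pKₐ(C₆H₅OH (phenol)) ≈ 10
Reversing gives the worst-to-best order requested.

PhO⁻ < p-O₂N–C₆H₄–O⁻ < N₃⁻ < CF₃COO⁻ < OBs⁻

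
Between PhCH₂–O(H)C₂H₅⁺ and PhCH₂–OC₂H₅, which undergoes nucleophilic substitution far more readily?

PhCH₂–O(H)C₂H₅⁺

From PhCH₂–OC₂H₅ the departing group would be CH₃CH₂O⁻ (pKₐ(CH₃CH₂OH) ≈ 16). Strong base; alkoxides do not leave unassisted.
From PhCH₂–O(H)C₂H₅⁺ the leaving group is R'OH (pKₐ(R'OH₂⁺) ≈ -2.4). Neutral; leaves from a protonated ether (an oxonium ion, R–O(H)R'⁺).
(In practice PhCH₂–O(H)C₂H₅⁺ is made from PhCH₂–OC₂H₅ by protonation with concentrated HBr, allowing neutral ethanol, rather than ethoxide, to depart.)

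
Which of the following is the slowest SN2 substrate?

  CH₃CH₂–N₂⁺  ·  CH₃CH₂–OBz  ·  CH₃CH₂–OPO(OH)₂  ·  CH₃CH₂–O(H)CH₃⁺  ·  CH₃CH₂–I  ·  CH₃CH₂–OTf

Same R in every case — rank the leaving groups.
Rank by basicity of the departing species: weakest base leaves most easily.
CH₃CH₂–N₂⁺ loses N₂: no meaningful conjugate acid; N₂ departs as an exceptionally stable neutral molecule
CH₃CH₂–OTf loses OTf⁻: pKₐ(CF₃SO₃H (triflic acid)) ≈ -14
CH₃CH₂–I loses I⁻: pKₐ(HI) ≈ -10
CH₃CH₂–O(H)CH₃⁺ loses R'OH: pKₐ(R'OH₂⁺) ≈ -2.4
CH₃CH₂–OPO(OH)₂ loses H₂PO₄⁻: pKₐ(H₃PO₄) ≈ 2.1
CH₃CH₂–OBz loses PhCOO⁻: pKₐ(C₆H₅COOH) ≈ 4.2

CH₃CH₂–OBz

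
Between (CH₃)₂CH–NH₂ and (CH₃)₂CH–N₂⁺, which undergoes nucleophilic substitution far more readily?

From (CH₃)₂CH–NH₂ the departing group would be NH₂⁻ (pKₐ(NH₃) ≈ 38). Extremely strong base; never a leaving group.
From (CH₃)₂CH–N₂⁺ the leaving group is N₂ (no meaningful conjugate acid; N₂ departs as an exceptionally stable neutral molecule).
(In practice (CH₃)₂CH–N₂⁺ is made from (CH₃)₂CH–NH₂ by diazotisation (NaNO₂ / HCl, 0 °C), generating a diazonium salt that expels N₂.)

(CH₃)₂CH–N₂⁺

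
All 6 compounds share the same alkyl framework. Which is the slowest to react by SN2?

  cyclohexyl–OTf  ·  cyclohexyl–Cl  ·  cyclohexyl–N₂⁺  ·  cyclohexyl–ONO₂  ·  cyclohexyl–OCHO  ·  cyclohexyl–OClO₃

cyclohexyl–OCHO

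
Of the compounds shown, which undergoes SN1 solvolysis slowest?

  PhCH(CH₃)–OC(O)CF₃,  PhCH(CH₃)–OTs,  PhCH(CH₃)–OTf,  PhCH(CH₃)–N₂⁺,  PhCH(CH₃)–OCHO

With the same alkyl group throughout, only the leaving group differentiates the rates.
Rank by basicity of the departing species: weakest base leaves most easily.
PhCH(CH₃)–N₂⁺ loses N₂: no meaningful conjugate acid; N₂ departs as an exceptionally stable neutral molecule
PhCH(CH₃)–OTf loses OTf⁻: pKₐ(CF₃SO₃H (triflic acid)) ≈ -14
PhCH(CH₃)–OTs loses OTs⁻: pKₐ(p-CH₃C₆H₄SO₃H (TsOH)) ≈ -2.8
PhCH(CH₃)–OC(O)CF₃ loses CF₃COO⁻: pKₐ(CF₃COOH) ≈ 0.2
PhCH(CH₃)–OCHO loses HCOO⁻: pKₐ(HCOOH) ≈ 3.8

PhCH(CH₃)–OCHO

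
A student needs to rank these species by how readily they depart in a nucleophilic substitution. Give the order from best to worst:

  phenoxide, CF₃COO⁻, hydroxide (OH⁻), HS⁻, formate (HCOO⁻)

A good leaving group is a weak base: the lower the pKₐ of its conjugate acid, the more readily it departs.
CF₃COO⁻: pKₐ(CF₃COOH) ≈ 0.2
formate (HCOO⁻): pKₐ(HCOOH) ≈ 3.8
HS⁻: pKₐ(H₂S) ≈ 7
phenoxide: pKₐ(C₆H₅OH (phenol)) ≈ 10
hydroxide (OH⁻): pKₐ(H₂O) ≈ 15.7

CF₃COO⁻ > formate (HCOO⁻) > HS⁻ > phenoxide > hydroxide (OH⁻)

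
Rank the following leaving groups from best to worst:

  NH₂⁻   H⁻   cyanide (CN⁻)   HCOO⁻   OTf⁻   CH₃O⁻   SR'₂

Rank by basicity of the departing species: weakest base leaves most easily.
OTf⁻: pKₐ(CF₃SO₃H (triflic acid)) ≈ -14
SR'₂: pKₐ(R'₂SH⁺) ≈ -7
HCOO⁻: pKₐ(HCOOH) ≈ 3.8
cyanide (CN⁻): pKₐ(HCN) ≈ 9.2
CH₃O⁻: pKₐ(CH₃OH) ≈ 15.5
H⁻: pKₐ(H₂) ≈ 36
NH₂⁻: pKₐ(NH₃) ≈ 38

OTf⁻ > SR'₂ > HCOO⁻ > cyanide (CN⁻) > CH₃O⁻ > H⁻ > NH₂⁻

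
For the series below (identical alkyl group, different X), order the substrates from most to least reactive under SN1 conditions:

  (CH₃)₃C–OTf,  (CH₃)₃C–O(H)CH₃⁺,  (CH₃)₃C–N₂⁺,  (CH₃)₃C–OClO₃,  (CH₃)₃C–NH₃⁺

With the same alkyl group throughout, only the leaving group differentiates the rates.
Leaving-group ability tracks the stability of the departed species; conjugate-acid pKₐ is the usual yardstick (lower pKₐ → better LG).
(CH₃)₃C–N₂⁺ loses N₂: no meaningful conjugate acid; N₂ departs as an exceptionally stable neutral molecule
(CH₃)₃C–OTf loses OTf⁻: pKₐ(CF₃SO₃H (triflic acid)) ≈ -14
(CH₃)₃C–OClO₃ loses ClO₄⁻: pKₐ(HClO₄) ≈ -10
(CH₃)₃C–O(H)CH₃⁺ loses R'OH: pKₐ(R'OH₂⁺) ≈ -2.4
(CH₃)₃C–NH₃⁺ loses NH₃: pKₐ(NH₄⁺) ≈ 9.2

(CH₃)₃C–N₂⁺ > (CH₃)₃C–OTf > (CH₃)₃C–OClO₃ > (CH₃)₃C–O(H)CH₃⁺ > (CH₃)₃C–NH₃⁺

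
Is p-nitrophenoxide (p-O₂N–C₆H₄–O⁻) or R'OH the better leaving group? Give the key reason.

R'OH

R'OH is the better leaving group.
pKₐ(R'OH₂⁺) ≈ -2.4 versus pKₐ(p-nitrophenol) ≈ 7.2: R'OH is the much weaker base.
Neutral; leaves from a protonated ether (an oxonium ion, R–O(H)R'⁺).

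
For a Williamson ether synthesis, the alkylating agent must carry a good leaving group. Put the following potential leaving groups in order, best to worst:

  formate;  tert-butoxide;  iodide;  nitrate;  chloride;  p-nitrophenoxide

Rank by basicity of the departing species: weakest base leaves most easily.
iodide: pKₐ(HI) ≈ -10 — large, highly polarisable; very weak base
chloride: pKₐ(HCl) ≈ -7
nitrate: pKₐ(HNO₃) ≈ -1.3 — resonance-delocalised over three oxygens
formate: pKₐ(HCOOH) ≈ 3.8 — resonance-stabilised carboxylate
p-nitrophenoxide: pKₐ(p-nitrophenol) ≈ 7.2
tert-butoxide: pKₐ(t-BuOH) ≈ 18 — bulky, strongly basic alkoxide

iodide > chloride > nitrate > formate > p-nitrophenoxide > tert-butoxide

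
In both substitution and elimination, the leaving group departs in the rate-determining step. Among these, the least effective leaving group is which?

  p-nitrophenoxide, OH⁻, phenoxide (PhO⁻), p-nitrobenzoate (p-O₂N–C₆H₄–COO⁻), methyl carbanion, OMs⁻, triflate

Leaving-group ability tracks the stability of the departed species; conjugate-acid pKₐ is the usual yardstick (lower pKₐ → better LG).
triflate: pKₐ(CF₃SO₃H (triflic acid)) ≈ -14
OMs⁻: pKₐ(CH₃SO₃H (MsOH)) ≈ -1.9
p-nitrobenzoate (p-O₂N–C₆H₄–COO⁻): pKₐ(p-nitrobenzoic acid) ≈ 3.4
p-nitrophenoxide: pKₐ(p-nitrophenol) ≈ 7.2
phenoxide (PhO⁻): pKₐ(C₆H₅OH (phenol)) ≈ 10
OH⁻: pKₐ(H₂O) ≈ 15.7
methyl carbanion: pKₐ(CH₄) ≈ 48

methyl carbanion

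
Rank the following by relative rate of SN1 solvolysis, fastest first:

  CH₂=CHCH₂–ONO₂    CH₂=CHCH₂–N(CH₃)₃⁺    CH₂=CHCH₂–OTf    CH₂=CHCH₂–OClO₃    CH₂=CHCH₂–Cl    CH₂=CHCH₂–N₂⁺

CH₂=CHCH₂–N₂⁺ > CH₂=CHCH₂–OTf > CH₂=CHCH₂–OClO₃ > CH₂=CHCH₂–Cl > CH₂=CHCH₂–ONO₂ > CH₂=CHCH₂–N(CH₃)₃⁺

With the same alkyl group throughout, only the leaving group differentiates the rates.
The more stable X⁻ (or X) is on its own — i.e. the weaker a base it is — the better a leaving group it makes.
CH₂=CHCH₂–N₂⁺ loses N₂: no meaningful conjugate acid; N₂ departs as an exceptionally stable neutral molecule
CH₂=CHCH₂–OTf loses OTf⁻: pKₐ(CF₃SO₃H (triflic acid)) ≈ -14
CH₂=CHCH₂–OClO₃ loses ClO₄⁻: pKₐ(HClO₄) ≈ -10
CH₂=CHCH₂–Cl loses Cl⁻: pKₐ(HCl) ≈ -7
CH₂=CHCH₂–ONO₂ loses NO₃⁻: pKₐ(HNO₃) ≈ -1.3
CH₂=CHCH₂–N(CH₃)₃⁺ loses NR'₃: pKₐ(R'₃NH⁺) ≈ 10.7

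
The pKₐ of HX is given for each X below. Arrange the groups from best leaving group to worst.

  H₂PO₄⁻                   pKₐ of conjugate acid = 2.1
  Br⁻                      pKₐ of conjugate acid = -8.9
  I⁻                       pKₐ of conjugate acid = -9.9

I⁻ > Br⁻ > H₂PO₄⁻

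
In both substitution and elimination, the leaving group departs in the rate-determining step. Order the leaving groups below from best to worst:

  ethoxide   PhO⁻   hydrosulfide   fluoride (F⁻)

fluoride (F⁻) > hydrosulfide > PhO⁻ > ethoxide

Leaving-group ability tracks the stability of the departed species; conjugate-acid pKₐ is the usual yardstick (lower pKₐ → better LG).
fluoride (F⁻): pKₐ(HF) ≈ 3.2
hydrosulfide: pKₐ(H₂S) ≈ 7
PhO⁻: pKₐ(C₆H₅OH (phenol)) ≈ 10
ethoxide: pKₐ(CH₃CH₂OH) ≈ 16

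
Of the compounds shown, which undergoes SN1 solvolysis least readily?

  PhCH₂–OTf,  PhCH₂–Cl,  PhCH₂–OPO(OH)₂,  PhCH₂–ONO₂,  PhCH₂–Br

With the same alkyl group throughout, only the leaving group differentiates the rates.
Leaving-group ability tracks the stability of the departed species; conjugate-acid pKₐ is the usual yardstick (lower pKₐ → better LG).
PhCH₂–OTf loses OTf⁻: pKₐ(CF₃SO₃H (triflic acid)) ≈ -14
PhCH₂–Br loses Br⁻: pKₐ(HBr) ≈ -9
PhCH₂–Cl loses Cl⁻: pKₐ(HCl) ≈ -7
PhCH₂–ONO₂ loses NO₃⁻: pKₐ(HNO₃) ≈ -1.3
PhCH₂–OPO(OH)₂ loses H₂PO₄⁻: pKₐ(H₃PO₄) ≈ 2.1

PhCH₂–OPO(OH)₂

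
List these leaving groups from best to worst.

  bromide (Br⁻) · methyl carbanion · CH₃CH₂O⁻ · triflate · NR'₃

Rank by basicity of the departing species: weakest base leaves most easily.
triflate: pKₐ(CF₃SO₃H (triflic acid)) ≈ -14
bromide (Br⁻): pKₐ(HBr) ≈ -9
NR'₃: pKₐ(R'₃NH⁺) ≈ 10.7
CH₃CH₂O⁻: pKₐ(CH₃CH₂OH) ≈ 16
methyl carbanion: pKₐ(CH₄) ≈ 48 — unstabilised carbanion; the worst conceivable leaving group

triflate > bromide (Br⁻) > NR'₃ > CH₃CH₂O⁻ > methyl carbanion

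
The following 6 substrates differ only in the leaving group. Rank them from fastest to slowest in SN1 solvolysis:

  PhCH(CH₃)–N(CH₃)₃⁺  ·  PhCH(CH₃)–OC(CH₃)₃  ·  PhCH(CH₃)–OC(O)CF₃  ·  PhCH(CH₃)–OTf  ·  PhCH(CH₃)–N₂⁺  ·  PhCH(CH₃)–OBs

With the same alkyl group throughout, only the leaving group differentiates the rates.
A good leaving group is a weak base: the lower the pKₐ of its conjugate acid, the more readily it departs.
PhCH(CH₃)–N₂⁺ loses N₂: no meaningful conjugate acid; N₂ departs as an exceptionally stable neutral molecule
PhCH(CH₃)–OTf loses OTf⁻: pKₐ(CF₃SO₃H (triflic acid)) ≈ -14
PhCH(CH₃)–OBs loses OBs⁻: pKₐ(p-BrC₆H₄SO₃H) ≈ -2.8
PhCH(CH₃)–OC(O)CF₃ loses CF₃COO⁻: pKₐ(CF₃COOH) ≈ 0.2
PhCH(CH₃)–N(CH₃)₃⁺ loses NR'₃: pKₐ(R'₃NH⁺) ≈ 10.7
PhCH(CH₃)–OC(CH₃)₃ loses (CH₃)₃CO⁻: pKₐ(t-BuOH) ≈ 18

PhCH(CH₃)–N₂⁺ > PhCH(CH₃)–OTf > PhCH(CH₃)–OBs > PhCH(CH₃)–OC(O)CF₃ > PhCH(CH₃)–N(CH₃)₃⁺ > PhCH(CH₃)–OC(CH₃)₃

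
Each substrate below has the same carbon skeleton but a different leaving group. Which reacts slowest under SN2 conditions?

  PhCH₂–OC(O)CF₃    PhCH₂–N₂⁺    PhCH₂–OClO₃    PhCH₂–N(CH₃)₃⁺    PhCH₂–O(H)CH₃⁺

PhCH₂–N(CH₃)₃⁺

Same R in every case — rank the leaving groups.
A good leaving group is a weak base: the lower the pKₐ of its conjugate acid, the more readily it departs.
PhCH₂–N₂⁺ loses N₂: no meaningful conjugate acid; N₂ departs as an exceptionally stable neutral molecule
PhCH₂–OClO₃ loses ClO₄⁻: pKₐ(HClO₄) ≈ -10
PhCH₂–O(H)CH₃⁺ loses R'OH: pKₐ(R'OH₂⁺) ≈ -2.4
PhCH₂–OC(O)CF₃ loses CF₃COO⁻: pKₐ(CF₃COOH) ≈ 0.2
PhCH₂–N(CH₃)₃⁺ loses NR'₃: pKₐ(R'₃NH⁺) ≈ 10.7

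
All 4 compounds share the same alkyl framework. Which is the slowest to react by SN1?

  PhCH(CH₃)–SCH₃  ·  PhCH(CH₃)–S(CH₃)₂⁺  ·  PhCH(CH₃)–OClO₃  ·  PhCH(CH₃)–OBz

The skeletons are identical, so relative rate is governed entirely by leaving-group ability.
Leaving-group ability tracks the stability of the departed species; conjugate-acid pKₐ is the usual yardstick (lower pKₐ → better LG).
PhCH(CH₃)–OClO₃ loses ClO₄⁻: pKₐ(HClO₄) ≈ -10
PhCH(CH₃)–S(CH₃)₂⁺ loses SR'₂: pKₐ(R'₂SH⁺) ≈ -7
PhCH(CH₃)–OBz loses PhCOO⁻: pKₐ(C₆H₅COOH) ≈ 4.2
PhCH(CH₃)–SCH₃ loses RS⁻: pKₐ(RSH (a thiol)) ≈ 10.5

PhCH(CH₃)–SCH₃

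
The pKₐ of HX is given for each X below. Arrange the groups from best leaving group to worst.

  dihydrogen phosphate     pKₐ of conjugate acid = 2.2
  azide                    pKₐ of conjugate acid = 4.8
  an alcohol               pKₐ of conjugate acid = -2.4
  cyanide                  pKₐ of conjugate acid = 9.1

Lower conjugate-acid pKₐ ⇒ weaker base ⇒ better leaving group.
Sorting by the given values: an alcohol (-2.4), dihydrogen phosphate (2.2), azide (4.8), cyanide (9.1).

an alcohol > dihydrogen phosphate > azide > cyanide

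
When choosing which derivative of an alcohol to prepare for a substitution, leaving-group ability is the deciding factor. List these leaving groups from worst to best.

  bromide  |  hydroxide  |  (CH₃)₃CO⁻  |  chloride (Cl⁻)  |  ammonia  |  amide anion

The more stable X⁻ (or X) is on its own — i.e. the weaker a base it is — the better a leaving group it makes.
bromide: pKₐ(HBr) ≈ -9
chloride (Cl⁻): pKₐ(HCl) ≈ -7
ammonia: pKₐ(NH₄⁺) ≈ 9.2
hydroxide: pKₐ(H₂O) ≈ 15.7
(CH₃)₃CO⁻: pKₐ(t-BuOH) ≈ 18
amide anion: pKₐ(NH₃) ≈ 38
The question asks for worst first, so the sequence is read in increasing leaving-group ability.

amide anion < (CH₃)₃CO⁻ < hydroxide < ammonia < chloride (Cl⁻) < bromide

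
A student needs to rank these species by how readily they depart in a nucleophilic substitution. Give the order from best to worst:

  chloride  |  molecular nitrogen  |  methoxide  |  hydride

molecular nitrogen > chloride > methoxide > hydride

molecular nitrogen: no meaningful conjugate acid; N₂ departs as an exceptionally stable neutral molecule
chloride: pKₐ(HCl) ≈ -7 — moderately weak base
methoxide: pKₐ(CH₃OH) ≈ 15.5 — strong base; alkoxides do not leave unassisted
hydride: pKₐ(H₂) ≈ 36 — extremely strong base; leaves only in special hydride-transfer contexts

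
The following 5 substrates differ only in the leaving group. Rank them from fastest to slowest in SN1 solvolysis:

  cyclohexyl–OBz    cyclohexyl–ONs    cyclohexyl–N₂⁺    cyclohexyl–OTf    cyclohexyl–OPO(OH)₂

With the same alkyl group throughout, only the leaving group differentiates the rates.
A good leaving group is a weak base: the lower the pKₐ of its conjugate acid, the more readily it departs.
cyclohexyl–N₂⁺ loses N₂: no meaningful conjugate acid; N₂ departs as an exceptionally stable neutral molecule
cyclohexyl–OTf loses OTf⁻: pKₐ(CF₃SO₃H (triflic acid)) ≈ -14
cyclohexyl–ONs loses ONs⁻: pKₐ(p-O₂NC₆H₄SO₃H) ≈ -3.5
cyclohexyl–OPO(OH)₂ loses H₂PO₄⁻: pKₐ(H₃PO₄) ≈ 2.1
cyclohexyl–OBz loses PhCOO⁻: pKₐ(C₆H₅COOH) ≈ 4.2

cyclohexyl–N₂⁺ > cyclohexyl–OTf > cyclohexyl–ONs > cyclohexyl–OPO(OH)₂ > cyclohexyl–OBz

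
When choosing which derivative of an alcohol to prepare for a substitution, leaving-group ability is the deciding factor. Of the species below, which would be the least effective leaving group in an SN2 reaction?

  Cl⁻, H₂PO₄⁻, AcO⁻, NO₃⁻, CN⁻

CN⁻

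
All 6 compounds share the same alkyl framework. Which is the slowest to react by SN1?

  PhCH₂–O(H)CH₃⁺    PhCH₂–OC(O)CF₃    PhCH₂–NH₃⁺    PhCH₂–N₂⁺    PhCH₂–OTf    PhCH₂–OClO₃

PhCH₂–NH₃⁺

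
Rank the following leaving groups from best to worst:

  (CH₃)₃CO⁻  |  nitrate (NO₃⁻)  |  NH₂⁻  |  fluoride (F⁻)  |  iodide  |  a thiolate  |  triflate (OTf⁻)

triflate (OTf⁻) > iodide > nitrate (NO₃⁻) > fluoride (F⁻) > a thiolate > (CH₃)₃CO⁻ > NH₂⁻

Rank by basicity of the departing species: weakest base leaves most easily.
triflate (OTf⁻): pKₐ(CF₃SO₃H (triflic acid)) ≈ -14
iodide: pKₐ(HI) ≈ -10
nitrate (NO₃⁻): pKₐ(HNO₃) ≈ -1.3
fluoride (F⁻): pKₐ(HF) ≈ 3.2
a thiolate: pKₐ(RSH (a thiol)) ≈ 10.5
(CH₃)₃CO⁻: pKₐ(t-BuOH) ≈ 18
NH₂⁻: pKₐ(NH₃) ≈ 38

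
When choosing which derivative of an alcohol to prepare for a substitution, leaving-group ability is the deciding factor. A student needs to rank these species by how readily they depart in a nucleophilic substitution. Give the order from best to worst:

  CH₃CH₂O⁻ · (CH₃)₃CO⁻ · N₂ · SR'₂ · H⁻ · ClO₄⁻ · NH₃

N₂ > ClO₄⁻ > SR'₂ > NH₃ > CH₃CH₂O⁻ > (CH₃)₃CO⁻ > H⁻

Rank by basicity of the departing species: weakest base leaves most easily.
N₂: no meaningful conjugate acid; N₂ departs as an exceptionally stable neutral molecule
ClO₄⁻: pKₐ(HClO₄) ≈ -10 — extremely weak base; rarely used for safety reasons
SR'₂: pKₐ(R'₂SH⁺) ≈ -7
NH₃: pKₐ(NH₄⁺) ≈ 9.2
CH₃CH₂O⁻: pKₐ(CH₃CH₂OH) ≈ 16 — strong base; alkoxides do not leave unassisted
(CH₃)₃CO⁻: pKₐ(t-BuOH) ≈ 18
H⁻: pKₐ(H₂) ≈ 36 — extremely strong base; leaves only in special hydride-transfer contexts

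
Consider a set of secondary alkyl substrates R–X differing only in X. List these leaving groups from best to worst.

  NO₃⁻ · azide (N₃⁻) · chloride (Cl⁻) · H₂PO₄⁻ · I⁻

I⁻: pKₐ(HI) ≈ -10 — large, highly polarisable; very weak base
chloride (Cl⁻): pKₐ(HCl) ≈ -7
NO₃⁻: pKₐ(HNO₃) ≈ -1.3
H₂PO₄⁻: pKₐ(H₃PO₄) ≈ 2.1 — moderate base; biological leaving group after further activation
azide (N₃⁻): pKₐ(HN₃) ≈ 4.7

I⁻ > chloride (Cl⁻) > NO₃⁻ > H₂PO₄⁻ > azide (N₃⁻)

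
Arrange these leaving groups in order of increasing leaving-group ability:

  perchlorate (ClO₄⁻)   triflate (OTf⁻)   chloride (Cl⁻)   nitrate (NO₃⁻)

nitrate (NO₃⁻) < chloride (Cl⁻) < perchlorate (ClO₄⁻) < triflate (OTf⁻)

The more stable X⁻ (or X) is on its own — i.e. the weaker a base it is — the better a leaving group it makes.
triflate (OTf⁻): pKₐ(CF₃SO₃H (triflic acid)) ≈ -14 — charge spread over three oxygens and a CF₃ group; the premier leaving group in synthesis
perchlorate (ClO₄⁻): pKₐ(HClO₄) ≈ -10
chloride (Cl⁻): pKₐ(HCl) ≈ -7 — moderately weak base
nitrate (NO₃⁻): pKₐ(HNO₃) ≈ -1.3 — resonance-delocalised over three oxygens
The question asks for worst first, so the sequence is read in increasing leaving-group ability.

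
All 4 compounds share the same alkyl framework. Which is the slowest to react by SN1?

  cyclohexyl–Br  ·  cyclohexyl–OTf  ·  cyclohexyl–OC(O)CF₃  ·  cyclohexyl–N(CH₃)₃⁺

cyclohexyl–N(CH₃)₃⁺

Identical carbon frameworks mean the comparison reduces to leaving-group quality.
The more stable X⁻ (or X) is on its own — i.e. the weaker a base it is — the better a leaving group it makes.
cyclohexyl–OTf loses OTf⁻: pKₐ(CF₃SO₃H (triflic acid)) ≈ -14
cyclohexyl–Br loses Br⁻: pKₐ(HBr) ≈ -9
cyclohexyl–OC(O)CF₃ loses CF₃COO⁻: pKₐ(CF₃COOH) ≈ 0.2
cyclohexyl–N(CH₃)₃⁺ loses NR'₃: pKₐ(R'₃NH⁺) ≈ 10.7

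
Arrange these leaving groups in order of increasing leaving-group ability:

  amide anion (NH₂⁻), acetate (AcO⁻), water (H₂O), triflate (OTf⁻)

triflate (OTf⁻): pKₐ(CF₃SO₃H (triflic acid)) ≈ -14
water (H₂O): pKₐ(H₃O⁺) ≈ -1.7
acetate (AcO⁻): pKₐ(CH₃COOH) ≈ 4.8
amide anion (NH₂⁻): pKₐ(NH₃) ≈ 38
Reversing gives the worst-to-best order requested.

amide anion (NH₂⁻) < acetate (AcO⁻) < water (H₂O) < triflate (OTf⁻)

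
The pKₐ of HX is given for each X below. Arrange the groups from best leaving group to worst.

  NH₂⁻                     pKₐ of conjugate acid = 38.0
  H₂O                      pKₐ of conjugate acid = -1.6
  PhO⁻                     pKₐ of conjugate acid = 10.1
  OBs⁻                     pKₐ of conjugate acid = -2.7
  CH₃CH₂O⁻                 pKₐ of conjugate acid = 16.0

OBs⁻ > H₂O > PhO⁻ > CH₃CH₂O⁻ > NH₂⁻

Lower conjugate-acid pKₐ ⇒ weaker base ⇒ better leaving group.
Sorting by the given values: OBs⁻ (-2.7), H₂O (-1.6), PhO⁻ (10.1), CH₃CH₂O⁻ (16.0), NH₂⁻ (38.0).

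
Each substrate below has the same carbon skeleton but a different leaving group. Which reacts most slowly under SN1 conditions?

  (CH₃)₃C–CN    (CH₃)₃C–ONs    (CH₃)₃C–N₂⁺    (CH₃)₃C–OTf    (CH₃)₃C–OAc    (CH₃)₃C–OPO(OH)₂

(CH₃)₃C–CN

Same R in every case — rank the leaving groups.
Rank by basicity of the departing species: weakest base leaves most easily.
(CH₃)₃C–N₂⁺ loses N₂: no meaningful conjugate acid; N₂ departs as an exceptionally stable neutral molecule
(CH₃)₃C–OTf loses OTf⁻: pKₐ(CF₃SO₃H (triflic acid)) ≈ -14
(CH₃)₃C–ONs loses ONs⁻: pKₐ(p-O₂NC₆H₄SO₃H) ≈ -3.5
(CH₃)₃C–OPO(OH)₂ loses H₂PO₄⁻: pKₐ(H₃PO₄) ≈ 2.1
(CH₃)₃C–OAc loses AcO⁻: pKₐ(CH₃COOH) ≈ 4.8
(CH₃)₃C–CN loses CN⁻: pKₐ(HCN) ≈ 9.2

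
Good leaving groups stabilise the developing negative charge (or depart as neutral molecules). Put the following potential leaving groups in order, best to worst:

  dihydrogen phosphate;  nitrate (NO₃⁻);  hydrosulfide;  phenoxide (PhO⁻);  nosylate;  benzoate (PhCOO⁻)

nosylate > nitrate (NO₃⁻) > dihydrogen phosphate > benzoate (PhCOO⁻) > hydrosulfide > phenoxide (PhO⁻)

The more stable X⁻ (or X) is on its own — i.e. the weaker a base it is — the better a leaving group it makes.
nosylate: pKₐ(p-O₂NC₆H₄SO₃H) ≈ -3.5 — p-nitro group further stabilises the sulfonate
nitrate (NO₃⁻): pKₐ(HNO₃) ≈ -1.3 — resonance-delocalised over three oxygens
dihydrogen phosphate: pKₐ(H₃PO₄) ≈ 2.1
benzoate (PhCOO⁻): pKₐ(C₆H₅COOH) ≈ 4.2 — aryl carboxylate
hydrosulfide: pKₐ(H₂S) ≈ 7 — larger and more polarisable than the oxygen analogue
phenoxide (PhO⁻): pKₐ(C₆H₅OH (phenol)) ≈ 10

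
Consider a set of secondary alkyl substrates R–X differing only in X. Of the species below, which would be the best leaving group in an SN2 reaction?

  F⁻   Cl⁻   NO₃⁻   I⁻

The more stable X⁻ (or X) is on its own — i.e. the weaker a base it is — the better a leaving group it makes.
I⁻: pKₐ(HI) ≈ -10
Cl⁻: pKₐ(HCl) ≈ -7
NO₃⁻: pKₐ(HNO₃) ≈ -1.3
F⁻: pKₐ(HF) ≈ 3.2

I⁻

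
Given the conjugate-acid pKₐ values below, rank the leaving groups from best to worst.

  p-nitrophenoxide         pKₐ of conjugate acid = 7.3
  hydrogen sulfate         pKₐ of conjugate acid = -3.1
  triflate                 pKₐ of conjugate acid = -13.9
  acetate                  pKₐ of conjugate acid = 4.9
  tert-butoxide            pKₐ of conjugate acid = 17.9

triflate > hydrogen sulfate > acetate > p-nitrophenoxide > tert-butoxide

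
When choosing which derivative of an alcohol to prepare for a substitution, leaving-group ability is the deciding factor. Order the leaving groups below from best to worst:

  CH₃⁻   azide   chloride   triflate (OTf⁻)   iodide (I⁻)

Leaving-group ability tracks the stability of the departed species; conjugate-acid pKₐ is the usual yardstick (lower pKₐ → better LG).
triflate (OTf⁻): pKₐ(CF₃SO₃H (triflic acid)) ≈ -14 — charge spread over three oxygens and a CF₃ group; the premier leaving group in synthesis
iodide (I⁻): pKₐ(HI) ≈ -10 — large, highly polarisable; very weak base
chloride: pKₐ(HCl) ≈ -7
azide: pKₐ(HN₃) ≈ 4.7 — linear, resonance-stabilised
CH₃⁻: pKₐ(CH₄) ≈ 48

triflate (OTf⁻) > iodide (I⁻) > chloride > azide > CH₃⁻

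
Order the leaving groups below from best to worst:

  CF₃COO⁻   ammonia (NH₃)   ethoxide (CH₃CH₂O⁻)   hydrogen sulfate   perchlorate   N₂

N₂: no meaningful conjugate acid; N₂ departs as an exceptionally stable neutral molecule
perchlorate: pKₐ(HClO₄) ≈ -10 — extremely weak base; rarely used for safety reasons
hydrogen sulfate: pKₐ(H₂SO₄) ≈ -3 — conjugate base of a strong mineral acid
CF₃COO⁻: pKₐ(CF₃COOH) ≈ 0.2 — strongly electron-withdrawing CF₃ stabilises the carboxylate
ammonia (NH₃): pKₐ(NH₄⁺) ≈ 9.2
ethoxide (CH₃CH₂O⁻): pKₐ(CH₃CH₂OH) ≈ 16 — strong base; alkoxides do not leave unassisted

N₂ > perchlorate > hydrogen sulfate > CF₃COO⁻ > ammonia (NH₃) > ethoxide (CH₃CH₂O⁻)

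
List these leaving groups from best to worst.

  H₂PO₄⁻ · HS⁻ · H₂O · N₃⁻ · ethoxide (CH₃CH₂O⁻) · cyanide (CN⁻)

H₂O > H₂PO₄⁻ > N₃⁻ > HS⁻ > cyanide (CN⁻) > ethoxide (CH₃CH₂O⁻)

Rank by basicity of the departing species: weakest base leaves most easily.
H₂O: pKₐ(H₃O⁺) ≈ -1.7
H₂PO₄⁻: pKₐ(H₃PO₄) ≈ 2.1
N₃⁻: pKₐ(HN₃) ≈ 4.7 — linear, resonance-stabilised
HS⁻: pKₐ(H₂S) ≈ 7
cyanide (CN⁻): pKₐ(HCN) ≈ 9.2 — sp carbon stabilises the charge somewhat, but still a poor LG
ethoxide (CH₃CH₂O⁻): pKₐ(CH₃CH₂OH) ≈ 16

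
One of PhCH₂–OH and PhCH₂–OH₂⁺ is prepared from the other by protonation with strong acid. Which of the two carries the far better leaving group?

From PhCH₂–OH the departing group would be OH⁻ (pKₐ(H₂O) ≈ 15.7). Strong base; essentially never leaves without prior activation.
From PhCH₂–OH₂⁺ the leaving group is H₂O (pKₐ(H₃O⁺) ≈ -1.7). Neutral; leaves from a protonated alcohol (R–OH₂⁺).
Protonation with strong acid works by converting the leaving group from hydroxide to neutral water, making PhCH₂–OH₂⁺ enormously more reactive.

PhCH₂–OH₂⁺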